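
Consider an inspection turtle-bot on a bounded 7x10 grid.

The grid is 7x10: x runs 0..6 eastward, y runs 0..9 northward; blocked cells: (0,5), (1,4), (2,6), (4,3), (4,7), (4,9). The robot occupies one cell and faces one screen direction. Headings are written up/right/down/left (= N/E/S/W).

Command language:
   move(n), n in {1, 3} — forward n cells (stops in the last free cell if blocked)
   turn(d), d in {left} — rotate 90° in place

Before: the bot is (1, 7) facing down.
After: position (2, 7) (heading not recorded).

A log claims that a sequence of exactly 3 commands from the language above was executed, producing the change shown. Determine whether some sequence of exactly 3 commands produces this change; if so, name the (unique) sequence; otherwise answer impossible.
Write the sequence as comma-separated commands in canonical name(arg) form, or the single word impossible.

start: (1, 7) facing down
step 1 (turn(left)): (1, 7) facing right
step 2 (move(1)): (2, 7) facing right
step 3 (turn(left)): (2, 7) facing up
uniquely the one of 27 3-step routes that fits.

turn(left), move(1), turn(left)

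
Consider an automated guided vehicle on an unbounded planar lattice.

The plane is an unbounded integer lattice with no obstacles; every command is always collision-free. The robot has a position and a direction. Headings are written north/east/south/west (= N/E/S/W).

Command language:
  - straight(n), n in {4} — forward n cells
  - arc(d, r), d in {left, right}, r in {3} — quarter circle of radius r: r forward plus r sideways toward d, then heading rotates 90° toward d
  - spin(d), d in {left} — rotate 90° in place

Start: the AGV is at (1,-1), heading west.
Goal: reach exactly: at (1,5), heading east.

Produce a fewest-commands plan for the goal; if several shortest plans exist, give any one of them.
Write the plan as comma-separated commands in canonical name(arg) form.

arc(right, 3), arc(right, 3)

initial: at (1,-1), heading west
t=1 arc(right, 3) ⇒ at (-2,2), heading north
t=2 arc(right, 3) ⇒ at (1,5), heading east
no 1-step plan works, so 2 is optimal.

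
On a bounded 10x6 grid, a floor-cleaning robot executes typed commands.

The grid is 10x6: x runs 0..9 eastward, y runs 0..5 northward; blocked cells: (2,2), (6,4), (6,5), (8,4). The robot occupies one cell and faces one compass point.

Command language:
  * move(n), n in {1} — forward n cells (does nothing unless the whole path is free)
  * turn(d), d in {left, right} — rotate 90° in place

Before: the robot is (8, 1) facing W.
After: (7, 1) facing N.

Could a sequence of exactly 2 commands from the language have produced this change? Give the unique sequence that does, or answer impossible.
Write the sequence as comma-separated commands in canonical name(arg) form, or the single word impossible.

key: running turn(right) before move(1) would end elsewhere — order is forced
initial: (8, 1) facing W
t=1 move(1) ⇒ (7, 1) facing W
t=2 turn(right) ⇒ (7, 1) facing N
no other 2-command option fits: unique.

move(1), turn(right)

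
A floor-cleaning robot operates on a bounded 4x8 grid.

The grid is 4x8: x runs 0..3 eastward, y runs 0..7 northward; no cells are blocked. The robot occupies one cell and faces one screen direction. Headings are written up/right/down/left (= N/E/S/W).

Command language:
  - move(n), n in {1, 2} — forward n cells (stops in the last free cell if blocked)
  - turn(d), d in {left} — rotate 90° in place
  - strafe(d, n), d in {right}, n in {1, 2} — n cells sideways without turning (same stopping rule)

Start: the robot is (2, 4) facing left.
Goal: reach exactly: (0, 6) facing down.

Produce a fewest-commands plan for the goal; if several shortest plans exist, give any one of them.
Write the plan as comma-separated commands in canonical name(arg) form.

strafe(right, 2), move(2), turn(left)

initial: (2, 4) facing left
1. strafe(right, 2) → (2, 6) facing left
2. move(2) → (0, 6) facing left
3. turn(left) → (0, 6) facing down
minimal: 3 command(s), checked below 3.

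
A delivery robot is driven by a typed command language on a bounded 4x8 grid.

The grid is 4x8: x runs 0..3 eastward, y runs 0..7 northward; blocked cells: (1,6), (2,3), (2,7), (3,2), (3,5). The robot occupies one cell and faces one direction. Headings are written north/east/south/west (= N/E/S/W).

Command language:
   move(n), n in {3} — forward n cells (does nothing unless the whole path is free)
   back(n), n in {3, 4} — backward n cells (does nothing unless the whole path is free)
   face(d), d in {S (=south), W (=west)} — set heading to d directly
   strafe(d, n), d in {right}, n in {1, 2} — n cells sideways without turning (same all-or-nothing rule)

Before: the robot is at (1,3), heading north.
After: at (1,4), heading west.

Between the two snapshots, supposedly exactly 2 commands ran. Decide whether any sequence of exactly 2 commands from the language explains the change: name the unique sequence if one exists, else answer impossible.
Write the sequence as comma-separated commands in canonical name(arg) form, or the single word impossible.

key: position moved to (1,4) AND the heading swung to W — translation plus rotation needed
from: at (1,3), heading north
step 1 (face(W)): at (1,3), heading west
step 2 (strafe(right, 1)): at (1,4), heading west
no rival 2-sequence matches.

face(W), strafe(right, 1)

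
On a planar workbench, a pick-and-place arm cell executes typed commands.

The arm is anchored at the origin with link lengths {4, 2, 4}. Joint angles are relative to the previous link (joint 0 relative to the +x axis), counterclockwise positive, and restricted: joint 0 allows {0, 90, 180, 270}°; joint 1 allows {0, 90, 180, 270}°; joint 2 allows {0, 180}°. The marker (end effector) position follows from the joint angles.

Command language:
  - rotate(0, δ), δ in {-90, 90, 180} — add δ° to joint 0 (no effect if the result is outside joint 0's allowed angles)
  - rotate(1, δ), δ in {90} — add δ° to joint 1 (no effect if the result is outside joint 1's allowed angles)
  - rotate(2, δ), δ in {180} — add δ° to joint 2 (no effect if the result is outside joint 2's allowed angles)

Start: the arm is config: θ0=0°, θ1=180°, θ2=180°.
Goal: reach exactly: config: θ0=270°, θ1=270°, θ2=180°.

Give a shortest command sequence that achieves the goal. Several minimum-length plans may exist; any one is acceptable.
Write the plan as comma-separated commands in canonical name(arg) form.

rotate(1, 90), rotate(0, -90)

initial: config: θ0=0°, θ1=180°, θ2=180°
[1] after rotate(1, 90): config: θ0=0°, θ1=270°, θ2=180°
[2] after rotate(0, -90): config: θ0=270°, θ1=270°, θ2=180°
nothing shorter than 2 reaches the goal.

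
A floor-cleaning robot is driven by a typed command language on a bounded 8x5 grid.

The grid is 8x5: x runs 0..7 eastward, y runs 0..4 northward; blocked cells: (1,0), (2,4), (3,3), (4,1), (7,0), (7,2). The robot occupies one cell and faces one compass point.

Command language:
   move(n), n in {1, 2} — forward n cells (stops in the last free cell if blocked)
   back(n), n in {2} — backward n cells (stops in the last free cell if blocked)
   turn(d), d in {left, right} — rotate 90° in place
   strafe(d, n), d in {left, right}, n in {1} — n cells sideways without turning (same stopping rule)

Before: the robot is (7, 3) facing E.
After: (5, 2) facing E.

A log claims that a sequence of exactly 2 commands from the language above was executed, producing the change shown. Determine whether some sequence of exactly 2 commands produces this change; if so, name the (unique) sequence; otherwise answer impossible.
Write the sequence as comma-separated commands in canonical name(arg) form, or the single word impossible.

back(2), strafe(right, 1)

key: still facing E at the end — nothing in the sequence rotates
initial: (7, 3) facing E
1. back(2) → (5, 3) facing E
2. strafe(right, 1) → (5, 2) facing E
all 49 alternatives checked — unique.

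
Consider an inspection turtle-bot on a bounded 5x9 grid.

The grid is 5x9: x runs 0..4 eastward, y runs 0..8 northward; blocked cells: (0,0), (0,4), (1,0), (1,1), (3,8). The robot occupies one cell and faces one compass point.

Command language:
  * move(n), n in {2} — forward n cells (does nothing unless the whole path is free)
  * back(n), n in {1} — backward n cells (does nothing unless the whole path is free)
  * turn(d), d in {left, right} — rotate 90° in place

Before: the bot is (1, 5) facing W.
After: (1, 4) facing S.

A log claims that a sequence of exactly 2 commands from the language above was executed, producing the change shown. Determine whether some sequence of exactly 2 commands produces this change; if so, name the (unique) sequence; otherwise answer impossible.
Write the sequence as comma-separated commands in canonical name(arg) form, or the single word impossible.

impossible

checked all 2-command options: none fits.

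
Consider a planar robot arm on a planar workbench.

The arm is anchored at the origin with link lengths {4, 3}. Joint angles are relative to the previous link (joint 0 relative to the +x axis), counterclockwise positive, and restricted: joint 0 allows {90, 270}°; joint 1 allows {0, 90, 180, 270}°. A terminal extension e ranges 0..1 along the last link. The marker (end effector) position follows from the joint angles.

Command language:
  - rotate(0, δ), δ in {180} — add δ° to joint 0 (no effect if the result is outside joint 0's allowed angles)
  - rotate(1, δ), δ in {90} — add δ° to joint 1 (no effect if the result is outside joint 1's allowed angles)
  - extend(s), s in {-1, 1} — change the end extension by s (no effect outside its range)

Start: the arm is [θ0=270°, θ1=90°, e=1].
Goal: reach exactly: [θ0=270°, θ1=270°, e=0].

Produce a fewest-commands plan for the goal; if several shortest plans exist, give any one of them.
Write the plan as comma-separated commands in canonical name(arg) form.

extend(-1), rotate(1, 90), rotate(1, 90)

t0: [θ0=270°, θ1=90°, e=1]
t=1 extend(-1) ⇒ [θ0=270°, θ1=90°, e=0]
t=2 rotate(1, 90) ⇒ [θ0=270°, θ1=180°, e=0]
t=3 rotate(1, 90) ⇒ [θ0=270°, θ1=270°, e=0]
shorter routes all fall short; 3 is best.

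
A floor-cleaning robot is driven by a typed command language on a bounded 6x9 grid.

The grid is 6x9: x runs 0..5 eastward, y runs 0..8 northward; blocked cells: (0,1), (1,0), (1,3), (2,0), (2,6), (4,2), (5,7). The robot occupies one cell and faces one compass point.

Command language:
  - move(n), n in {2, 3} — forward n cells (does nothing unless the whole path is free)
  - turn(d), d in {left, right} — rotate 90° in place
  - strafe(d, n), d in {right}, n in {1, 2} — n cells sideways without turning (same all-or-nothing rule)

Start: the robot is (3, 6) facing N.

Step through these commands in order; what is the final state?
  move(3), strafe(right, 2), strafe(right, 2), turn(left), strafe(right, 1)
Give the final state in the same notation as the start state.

from: (3, 6) facing N
[1] after move(3): (3, 6) facing N
[2] after strafe(right, 2): (5, 6) facing N
[3] after strafe(right, 2): (5, 6) facing N
[4] after turn(left): (5, 6) facing W
[5] after strafe(right, 1): (5, 6) facing W

(5, 6) facing W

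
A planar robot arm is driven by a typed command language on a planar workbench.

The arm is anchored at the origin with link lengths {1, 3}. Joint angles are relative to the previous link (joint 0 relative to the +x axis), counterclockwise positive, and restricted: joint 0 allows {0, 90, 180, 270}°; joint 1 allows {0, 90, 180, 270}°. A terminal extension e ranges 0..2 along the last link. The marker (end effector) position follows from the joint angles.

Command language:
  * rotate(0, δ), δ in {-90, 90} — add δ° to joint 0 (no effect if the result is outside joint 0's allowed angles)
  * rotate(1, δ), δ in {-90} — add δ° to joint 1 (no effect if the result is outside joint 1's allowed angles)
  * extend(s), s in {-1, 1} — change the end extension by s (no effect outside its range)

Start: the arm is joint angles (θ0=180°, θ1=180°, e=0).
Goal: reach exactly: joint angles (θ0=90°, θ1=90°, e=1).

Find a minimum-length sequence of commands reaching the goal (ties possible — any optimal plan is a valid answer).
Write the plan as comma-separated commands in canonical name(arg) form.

rotate(0, -90), extend(1), rotate(1, -90)

t0: joint angles (θ0=180°, θ1=180°, e=0)
1. rotate(0, -90) → joint angles (θ0=90°, θ1=180°, e=0)
2. extend(1) → joint angles (θ0=90°, θ1=180°, e=1)
3. rotate(1, -90) → joint angles (θ0=90°, θ1=90°, e=1)
shorter routes all fall short; 3 is best.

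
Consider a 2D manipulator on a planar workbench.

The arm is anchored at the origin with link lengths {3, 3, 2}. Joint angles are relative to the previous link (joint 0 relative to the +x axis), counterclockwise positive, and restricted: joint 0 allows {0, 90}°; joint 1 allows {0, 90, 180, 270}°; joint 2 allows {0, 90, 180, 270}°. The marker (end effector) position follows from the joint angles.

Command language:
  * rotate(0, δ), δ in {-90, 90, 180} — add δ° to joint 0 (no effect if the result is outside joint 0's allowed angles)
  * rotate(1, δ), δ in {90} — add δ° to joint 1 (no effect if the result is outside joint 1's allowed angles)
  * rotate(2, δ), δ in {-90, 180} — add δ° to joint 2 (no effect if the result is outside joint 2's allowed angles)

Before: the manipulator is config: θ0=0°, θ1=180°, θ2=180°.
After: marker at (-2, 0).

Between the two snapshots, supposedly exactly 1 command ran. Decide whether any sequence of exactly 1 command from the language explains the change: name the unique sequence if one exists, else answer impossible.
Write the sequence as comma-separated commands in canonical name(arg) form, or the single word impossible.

begin: config: θ0=0°, θ1=180°, θ2=180°
[1] after rotate(2, 180): config: θ0=0°, θ1=180°, θ2=0°
no rival 1-sequence matches.

rotate(2, 180)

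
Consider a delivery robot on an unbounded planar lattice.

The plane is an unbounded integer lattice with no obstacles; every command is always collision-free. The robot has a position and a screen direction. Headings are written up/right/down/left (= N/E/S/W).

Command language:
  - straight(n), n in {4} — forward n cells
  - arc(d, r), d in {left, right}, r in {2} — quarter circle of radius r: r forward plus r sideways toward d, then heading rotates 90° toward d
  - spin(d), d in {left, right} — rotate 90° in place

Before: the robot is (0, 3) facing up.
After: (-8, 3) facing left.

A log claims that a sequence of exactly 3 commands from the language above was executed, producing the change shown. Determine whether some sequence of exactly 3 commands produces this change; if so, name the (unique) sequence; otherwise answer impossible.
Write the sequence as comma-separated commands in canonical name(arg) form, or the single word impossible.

key: cell and facing (now W) both changed — the 3 commands mix motion and turning
start: (0, 3) facing up
[1] after spin(left): (0, 3) facing left
[2] after straight(4): (-4, 3) facing left
[3] after straight(4): (-8, 3) facing left
all 125 alternatives checked — unique.

spin(left), straight(4), straight(4)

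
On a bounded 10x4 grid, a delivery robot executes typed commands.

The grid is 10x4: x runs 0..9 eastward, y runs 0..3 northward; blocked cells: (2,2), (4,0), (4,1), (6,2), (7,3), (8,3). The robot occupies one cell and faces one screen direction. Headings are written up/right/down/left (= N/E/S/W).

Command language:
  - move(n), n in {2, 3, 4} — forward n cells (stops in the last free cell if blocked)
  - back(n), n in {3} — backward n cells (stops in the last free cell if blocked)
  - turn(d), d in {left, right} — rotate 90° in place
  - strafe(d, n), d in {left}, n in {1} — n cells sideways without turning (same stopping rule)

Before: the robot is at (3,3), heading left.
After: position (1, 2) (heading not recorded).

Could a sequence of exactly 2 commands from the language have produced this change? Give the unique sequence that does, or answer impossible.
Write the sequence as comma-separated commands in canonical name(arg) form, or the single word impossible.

key: order matters: swapping move(2) and strafe(left, 1) lands elsewhere
start: at (3,3), heading left
step 1 (move(2)): at (1,3), heading left
step 2 (strafe(left, 1)): at (1,2), heading left
no other 2-command option fits: unique.

move(2), strafe(left, 1)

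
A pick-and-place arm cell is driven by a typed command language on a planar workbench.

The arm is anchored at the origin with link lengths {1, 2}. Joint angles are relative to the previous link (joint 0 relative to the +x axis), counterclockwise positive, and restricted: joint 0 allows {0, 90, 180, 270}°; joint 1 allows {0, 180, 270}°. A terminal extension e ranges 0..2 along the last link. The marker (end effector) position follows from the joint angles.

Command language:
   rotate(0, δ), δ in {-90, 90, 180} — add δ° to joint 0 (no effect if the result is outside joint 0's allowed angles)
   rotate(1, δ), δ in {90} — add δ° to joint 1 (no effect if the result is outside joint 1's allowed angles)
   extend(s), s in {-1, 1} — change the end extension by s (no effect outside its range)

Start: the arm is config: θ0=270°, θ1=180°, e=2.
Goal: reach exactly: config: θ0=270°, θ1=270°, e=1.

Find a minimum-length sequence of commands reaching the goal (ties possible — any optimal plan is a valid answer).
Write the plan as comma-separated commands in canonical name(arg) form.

initial: config: θ0=270°, θ1=180°, e=2
[1] after extend(-1): config: θ0=270°, θ1=180°, e=1
[2] after rotate(1, 90): config: θ0=270°, θ1=270°, e=1
no 1-step plan works, so 2 is optimal.

extend(-1), rotate(1, 90)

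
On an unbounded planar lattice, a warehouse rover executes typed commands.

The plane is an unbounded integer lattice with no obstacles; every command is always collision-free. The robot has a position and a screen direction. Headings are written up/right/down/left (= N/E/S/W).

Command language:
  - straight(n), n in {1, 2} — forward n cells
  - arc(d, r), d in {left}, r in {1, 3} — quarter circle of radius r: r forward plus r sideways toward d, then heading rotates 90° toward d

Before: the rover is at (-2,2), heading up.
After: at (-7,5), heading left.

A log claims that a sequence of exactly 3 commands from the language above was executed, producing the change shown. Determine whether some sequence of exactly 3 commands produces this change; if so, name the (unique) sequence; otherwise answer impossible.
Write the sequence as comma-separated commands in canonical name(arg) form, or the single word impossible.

key: running straight(1) before arc(left, 3) would end elsewhere — order is forced
t0: at (-2,2), heading up
1. arc(left, 3) → at (-5,5), heading left
2. straight(1) → at (-6,5), heading left
3. straight(1) → at (-7,5), heading left
all 64 alternatives checked — unique.

arc(left, 3), straight(1), straight(1)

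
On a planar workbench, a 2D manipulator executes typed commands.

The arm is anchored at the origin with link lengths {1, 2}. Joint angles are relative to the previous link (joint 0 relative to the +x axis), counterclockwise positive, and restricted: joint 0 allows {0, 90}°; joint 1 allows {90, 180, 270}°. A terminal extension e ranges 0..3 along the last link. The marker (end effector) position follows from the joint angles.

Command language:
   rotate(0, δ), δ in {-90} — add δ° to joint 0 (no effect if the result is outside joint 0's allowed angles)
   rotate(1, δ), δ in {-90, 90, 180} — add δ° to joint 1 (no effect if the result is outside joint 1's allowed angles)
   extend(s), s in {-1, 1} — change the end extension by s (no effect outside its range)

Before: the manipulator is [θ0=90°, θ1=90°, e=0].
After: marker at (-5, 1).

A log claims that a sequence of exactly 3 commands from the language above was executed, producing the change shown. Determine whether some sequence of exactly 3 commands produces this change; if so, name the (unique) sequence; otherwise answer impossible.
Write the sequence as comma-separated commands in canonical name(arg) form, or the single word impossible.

extend(1), extend(1), extend(1)

from: [θ0=90°, θ1=90°, e=0]
step 1 (extend(1)): [θ0=90°, θ1=90°, e=1]
step 2 (extend(1)): [θ0=90°, θ1=90°, e=2]
step 3 (extend(1)): [θ0=90°, θ1=90°, e=3]
no other 3-command option fits: unique.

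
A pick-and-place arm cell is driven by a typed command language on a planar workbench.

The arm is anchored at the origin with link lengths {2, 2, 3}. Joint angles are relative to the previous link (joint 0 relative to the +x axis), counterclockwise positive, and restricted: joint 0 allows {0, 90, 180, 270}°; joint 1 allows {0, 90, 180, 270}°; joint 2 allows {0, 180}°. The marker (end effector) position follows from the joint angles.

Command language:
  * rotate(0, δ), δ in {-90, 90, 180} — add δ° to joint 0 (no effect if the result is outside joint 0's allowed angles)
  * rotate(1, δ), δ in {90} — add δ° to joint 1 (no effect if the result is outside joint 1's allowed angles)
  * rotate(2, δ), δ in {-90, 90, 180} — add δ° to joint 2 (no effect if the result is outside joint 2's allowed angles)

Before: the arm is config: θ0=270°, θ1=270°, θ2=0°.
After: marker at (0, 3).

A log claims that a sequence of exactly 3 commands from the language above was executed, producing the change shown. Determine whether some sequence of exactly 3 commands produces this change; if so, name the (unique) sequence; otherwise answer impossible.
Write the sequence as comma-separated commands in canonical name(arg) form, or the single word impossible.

start: config: θ0=270°, θ1=270°, θ2=0°
step 1 (rotate(1, 90)): config: θ0=270°, θ1=0°, θ2=0°
step 2 (rotate(1, 90)): config: θ0=270°, θ1=90°, θ2=0°
step 3 (rotate(1, 90)): config: θ0=270°, θ1=180°, θ2=0°
no rival 3-sequence matches.

rotate(1, 90), rotate(1, 90), rotate(1, 90)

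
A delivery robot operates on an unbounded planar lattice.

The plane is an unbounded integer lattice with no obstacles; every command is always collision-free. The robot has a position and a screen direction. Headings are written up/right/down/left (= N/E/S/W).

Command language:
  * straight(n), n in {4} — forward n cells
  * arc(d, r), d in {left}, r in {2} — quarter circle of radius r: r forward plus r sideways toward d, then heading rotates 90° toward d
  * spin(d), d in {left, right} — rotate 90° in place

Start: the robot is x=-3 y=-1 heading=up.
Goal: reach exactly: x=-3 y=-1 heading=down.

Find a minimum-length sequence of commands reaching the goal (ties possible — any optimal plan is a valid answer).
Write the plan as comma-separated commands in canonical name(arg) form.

spin(left), spin(left)

from: x=-3 y=-1 heading=up
1. spin(left) → x=-3 y=-1 heading=left
2. spin(left) → x=-3 y=-1 heading=down
nothing shorter than 2 reaches the goal.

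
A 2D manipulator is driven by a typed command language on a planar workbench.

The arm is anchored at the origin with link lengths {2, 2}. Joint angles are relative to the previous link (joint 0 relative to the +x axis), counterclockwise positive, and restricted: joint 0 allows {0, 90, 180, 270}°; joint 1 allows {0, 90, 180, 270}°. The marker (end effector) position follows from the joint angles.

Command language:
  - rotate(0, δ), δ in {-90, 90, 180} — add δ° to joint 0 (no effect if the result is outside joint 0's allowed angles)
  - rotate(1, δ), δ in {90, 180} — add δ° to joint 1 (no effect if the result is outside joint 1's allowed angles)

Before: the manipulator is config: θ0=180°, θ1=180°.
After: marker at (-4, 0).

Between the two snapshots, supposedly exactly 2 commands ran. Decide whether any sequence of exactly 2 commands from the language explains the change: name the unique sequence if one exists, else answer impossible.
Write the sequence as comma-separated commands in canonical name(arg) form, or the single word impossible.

initial: config: θ0=180°, θ1=180°
[1] after rotate(1, 90): config: θ0=180°, θ1=270°
[2] after rotate(1, 90): config: θ0=180°, θ1=0°
uniquely the one of 25 2-step routes that fits.

rotate(1, 90), rotate(1, 90)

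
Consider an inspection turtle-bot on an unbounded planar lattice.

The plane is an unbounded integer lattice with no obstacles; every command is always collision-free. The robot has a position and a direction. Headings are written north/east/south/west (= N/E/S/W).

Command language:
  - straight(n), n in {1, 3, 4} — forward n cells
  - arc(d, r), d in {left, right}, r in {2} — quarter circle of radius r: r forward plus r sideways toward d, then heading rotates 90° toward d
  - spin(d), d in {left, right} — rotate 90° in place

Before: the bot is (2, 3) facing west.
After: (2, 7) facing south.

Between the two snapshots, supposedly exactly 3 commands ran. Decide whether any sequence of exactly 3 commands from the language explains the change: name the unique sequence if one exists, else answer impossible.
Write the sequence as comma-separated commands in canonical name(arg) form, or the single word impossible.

key: order matters: swapping arc(right, 2) and spin(right) lands elsewhere
initial: (2, 3) facing west
step 1 (arc(right, 2)): (0, 5) facing north
step 2 (arc(right, 2)): (2, 7) facing east
step 3 (spin(right)): (2, 7) facing south
all 343 alternatives checked — unique.

arc(right, 2), arc(right, 2), spin(right)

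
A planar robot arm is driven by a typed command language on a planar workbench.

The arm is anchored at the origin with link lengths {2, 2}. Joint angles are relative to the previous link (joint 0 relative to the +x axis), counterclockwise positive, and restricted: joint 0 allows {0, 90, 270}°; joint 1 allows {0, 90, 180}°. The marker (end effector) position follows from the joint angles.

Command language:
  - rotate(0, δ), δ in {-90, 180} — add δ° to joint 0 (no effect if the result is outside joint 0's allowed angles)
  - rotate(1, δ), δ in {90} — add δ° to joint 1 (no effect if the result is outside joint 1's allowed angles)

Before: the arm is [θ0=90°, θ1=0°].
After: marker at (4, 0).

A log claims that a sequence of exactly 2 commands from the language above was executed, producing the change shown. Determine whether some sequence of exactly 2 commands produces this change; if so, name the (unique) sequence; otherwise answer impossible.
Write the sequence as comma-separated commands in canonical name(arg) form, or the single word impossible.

key: order matters: swapping rotate(0, -90) and rotate(0, 180) lands elsewhere
from: [θ0=90°, θ1=0°]
[1] after rotate(0, -90): [θ0=0°, θ1=0°]
[2] after rotate(0, 180): [θ0=0°, θ1=0°]
uniquely the one of 9 2-step routes that fits.

rotate(0, -90), rotate(0, 180)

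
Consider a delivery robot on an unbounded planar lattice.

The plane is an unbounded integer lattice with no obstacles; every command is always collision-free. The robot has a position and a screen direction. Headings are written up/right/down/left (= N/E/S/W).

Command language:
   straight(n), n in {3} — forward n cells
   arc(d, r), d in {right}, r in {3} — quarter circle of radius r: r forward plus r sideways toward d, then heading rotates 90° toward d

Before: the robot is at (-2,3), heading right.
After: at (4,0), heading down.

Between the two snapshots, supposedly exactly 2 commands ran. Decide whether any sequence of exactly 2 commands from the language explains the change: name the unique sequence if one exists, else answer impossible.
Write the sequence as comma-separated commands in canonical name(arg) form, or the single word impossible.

straight(3), arc(right, 3)

key: cell and facing (now S) both changed — the 2 commands mix motion and turning
begin: at (-2,3), heading right
step 1 (straight(3)): at (1,3), heading right
step 2 (arc(right, 3)): at (4,0), heading down
no rival 2-sequence matches.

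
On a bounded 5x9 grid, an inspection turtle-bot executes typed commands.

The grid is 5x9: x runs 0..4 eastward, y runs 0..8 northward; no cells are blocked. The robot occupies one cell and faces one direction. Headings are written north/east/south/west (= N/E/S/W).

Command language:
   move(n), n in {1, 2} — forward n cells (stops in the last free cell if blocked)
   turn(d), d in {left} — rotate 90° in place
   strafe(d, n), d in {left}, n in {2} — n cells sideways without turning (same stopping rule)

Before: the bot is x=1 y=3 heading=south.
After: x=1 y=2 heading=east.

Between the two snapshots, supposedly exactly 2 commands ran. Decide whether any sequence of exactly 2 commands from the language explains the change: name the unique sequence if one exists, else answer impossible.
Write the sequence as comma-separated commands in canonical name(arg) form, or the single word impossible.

move(1), turn(left)

key: order matters: swapping move(1) and turn(left) lands elsewhere
begin: x=1 y=3 heading=south
t=1 move(1) ⇒ x=1 y=2 heading=south
t=2 turn(left) ⇒ x=1 y=2 heading=east
uniquely the one of 16 2-step routes that fits.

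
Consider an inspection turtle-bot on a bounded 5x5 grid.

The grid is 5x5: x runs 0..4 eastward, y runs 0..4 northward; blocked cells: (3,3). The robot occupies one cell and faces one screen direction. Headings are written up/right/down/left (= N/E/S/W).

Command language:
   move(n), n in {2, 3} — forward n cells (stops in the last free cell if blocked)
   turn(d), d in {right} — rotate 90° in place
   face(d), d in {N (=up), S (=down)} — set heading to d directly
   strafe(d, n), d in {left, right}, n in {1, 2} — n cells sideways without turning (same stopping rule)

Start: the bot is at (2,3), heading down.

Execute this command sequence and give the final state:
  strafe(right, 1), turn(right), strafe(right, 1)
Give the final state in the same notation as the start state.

from: at (2,3), heading down
1. strafe(right, 1) → at (1,3), heading down
2. turn(right) → at (1,3), heading left
3. strafe(right, 1) → at (1,4), heading left

at (1,4), heading left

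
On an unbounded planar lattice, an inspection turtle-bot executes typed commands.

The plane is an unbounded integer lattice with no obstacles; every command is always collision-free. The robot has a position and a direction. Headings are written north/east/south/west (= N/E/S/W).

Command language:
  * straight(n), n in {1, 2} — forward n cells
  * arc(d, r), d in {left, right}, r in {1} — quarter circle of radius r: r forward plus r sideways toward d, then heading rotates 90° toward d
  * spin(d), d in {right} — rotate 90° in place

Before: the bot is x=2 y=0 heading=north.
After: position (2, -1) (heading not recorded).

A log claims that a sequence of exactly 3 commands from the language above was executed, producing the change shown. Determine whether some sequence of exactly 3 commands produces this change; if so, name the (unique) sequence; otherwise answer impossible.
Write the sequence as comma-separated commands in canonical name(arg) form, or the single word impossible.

key: running straight(1) before spin(right) would end elsewhere — order is forced
start: x=2 y=0 heading=north
[1] after spin(right): x=2 y=0 heading=east
[2] after spin(right): x=2 y=0 heading=south
[3] after straight(1): x=2 y=-1 heading=south
all 125 alternatives checked — unique.

spin(right), spin(right), straight(1)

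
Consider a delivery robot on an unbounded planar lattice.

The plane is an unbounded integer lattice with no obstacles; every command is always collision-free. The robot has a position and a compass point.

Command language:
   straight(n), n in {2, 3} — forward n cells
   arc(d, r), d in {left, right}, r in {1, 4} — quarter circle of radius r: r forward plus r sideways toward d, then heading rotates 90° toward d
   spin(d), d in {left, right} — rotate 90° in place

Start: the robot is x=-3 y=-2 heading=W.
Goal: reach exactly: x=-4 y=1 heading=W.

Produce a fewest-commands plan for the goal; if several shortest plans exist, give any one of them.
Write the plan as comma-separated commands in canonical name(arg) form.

spin(right), straight(2), arc(left, 1)

begin: x=-3 y=-2 heading=W
1. spin(right) → x=-3 y=-2 heading=N
2. straight(2) → x=-3 y=0 heading=N
3. arc(left, 1) → x=-4 y=1 heading=W
shorter routes all fall short; 3 is best.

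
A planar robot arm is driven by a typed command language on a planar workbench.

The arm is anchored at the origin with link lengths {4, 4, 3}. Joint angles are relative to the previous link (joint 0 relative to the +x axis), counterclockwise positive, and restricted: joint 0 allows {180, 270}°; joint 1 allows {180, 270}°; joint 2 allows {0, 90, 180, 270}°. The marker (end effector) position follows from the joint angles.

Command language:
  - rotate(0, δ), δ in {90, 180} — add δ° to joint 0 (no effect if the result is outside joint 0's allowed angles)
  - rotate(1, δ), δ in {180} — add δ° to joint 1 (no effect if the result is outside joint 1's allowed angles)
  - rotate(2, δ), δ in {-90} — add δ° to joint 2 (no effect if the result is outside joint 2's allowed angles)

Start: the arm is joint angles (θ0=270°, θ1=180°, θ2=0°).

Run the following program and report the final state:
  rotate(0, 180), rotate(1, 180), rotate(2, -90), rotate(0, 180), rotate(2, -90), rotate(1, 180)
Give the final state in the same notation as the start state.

joint angles (θ0=270°, θ1=180°, θ2=180°)

t0: joint angles (θ0=270°, θ1=180°, θ2=0°)
1. rotate(0, 180) → joint angles (θ0=270°, θ1=180°, θ2=0°)
2. rotate(1, 180) → joint angles (θ0=270°, θ1=180°, θ2=0°)
3. rotate(2, -90) → joint angles (θ0=270°, θ1=180°, θ2=270°)
4. rotate(0, 180) → joint angles (θ0=270°, θ1=180°, θ2=270°)
5. rotate(2, -90) → joint angles (θ0=270°, θ1=180°, θ2=180°)
6. rotate(1, 180) → joint angles (θ0=270°, θ1=180°, θ2=180°)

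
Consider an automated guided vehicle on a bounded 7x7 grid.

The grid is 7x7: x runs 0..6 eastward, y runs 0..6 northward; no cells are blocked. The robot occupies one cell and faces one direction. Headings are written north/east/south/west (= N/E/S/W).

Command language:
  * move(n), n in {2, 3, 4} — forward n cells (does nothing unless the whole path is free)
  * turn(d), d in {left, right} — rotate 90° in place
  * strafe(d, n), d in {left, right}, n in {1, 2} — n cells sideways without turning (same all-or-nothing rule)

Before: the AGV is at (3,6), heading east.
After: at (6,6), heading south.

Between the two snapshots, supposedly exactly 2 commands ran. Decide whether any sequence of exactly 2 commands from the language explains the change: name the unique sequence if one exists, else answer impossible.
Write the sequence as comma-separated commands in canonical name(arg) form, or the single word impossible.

key: position moved to (6,6) AND the heading swung to S — translation plus rotation needed
initial: at (3,6), heading east
[1] after move(3): at (6,6), heading east
[2] after turn(right): at (6,6), heading south
no other 2-command option fits: unique.

move(3), turn(right)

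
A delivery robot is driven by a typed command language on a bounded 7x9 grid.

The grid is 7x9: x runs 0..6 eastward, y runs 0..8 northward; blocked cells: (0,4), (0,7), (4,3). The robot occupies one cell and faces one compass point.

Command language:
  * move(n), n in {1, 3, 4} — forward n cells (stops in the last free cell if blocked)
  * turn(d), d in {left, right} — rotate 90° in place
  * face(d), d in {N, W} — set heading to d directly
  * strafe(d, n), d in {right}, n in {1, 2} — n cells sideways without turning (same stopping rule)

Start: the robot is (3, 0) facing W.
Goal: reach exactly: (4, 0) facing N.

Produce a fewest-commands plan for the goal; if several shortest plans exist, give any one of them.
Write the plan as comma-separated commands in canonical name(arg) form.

face(N), strafe(right, 1)

initial: (3, 0) facing W
t=1 face(N) ⇒ (3, 0) facing N
t=2 strafe(right, 1) ⇒ (4, 0) facing N
shorter routes all fall short; 2 is best.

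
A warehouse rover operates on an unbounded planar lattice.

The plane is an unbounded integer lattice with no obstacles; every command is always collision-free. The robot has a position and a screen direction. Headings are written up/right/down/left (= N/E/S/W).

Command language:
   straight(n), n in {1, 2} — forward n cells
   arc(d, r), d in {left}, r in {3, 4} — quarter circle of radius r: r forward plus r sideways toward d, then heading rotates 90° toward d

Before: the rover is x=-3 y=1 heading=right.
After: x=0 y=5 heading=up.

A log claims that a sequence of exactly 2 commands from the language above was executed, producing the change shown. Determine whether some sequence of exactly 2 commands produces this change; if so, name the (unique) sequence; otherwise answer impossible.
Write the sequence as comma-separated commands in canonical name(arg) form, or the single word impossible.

key: cell and facing (now N) both changed — the 2 commands mix motion and turning
initial: x=-3 y=1 heading=right
[1] after arc(left, 3): x=0 y=4 heading=up
[2] after straight(1): x=0 y=5 heading=up
all 16 alternatives checked — unique.

arc(left, 3), straight(1)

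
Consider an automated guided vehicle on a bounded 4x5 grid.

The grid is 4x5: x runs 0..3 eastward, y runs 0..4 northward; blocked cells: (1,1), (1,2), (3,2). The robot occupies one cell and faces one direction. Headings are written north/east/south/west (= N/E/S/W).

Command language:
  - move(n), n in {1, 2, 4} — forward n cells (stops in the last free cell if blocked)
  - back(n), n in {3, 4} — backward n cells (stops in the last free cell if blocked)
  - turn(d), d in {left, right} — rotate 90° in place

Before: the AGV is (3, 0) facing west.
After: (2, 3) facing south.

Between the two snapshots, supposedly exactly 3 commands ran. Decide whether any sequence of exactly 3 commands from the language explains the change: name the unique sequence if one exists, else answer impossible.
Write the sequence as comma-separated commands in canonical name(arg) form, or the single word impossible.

move(1), turn(left), back(3)

key: running back(3) before move(1) would end elsewhere — order is forced
from: (3, 0) facing west
1. move(1) → (2, 0) facing west
2. turn(left) → (2, 0) facing south
3. back(3) → (2, 3) facing south
all 343 alternatives checked — unique.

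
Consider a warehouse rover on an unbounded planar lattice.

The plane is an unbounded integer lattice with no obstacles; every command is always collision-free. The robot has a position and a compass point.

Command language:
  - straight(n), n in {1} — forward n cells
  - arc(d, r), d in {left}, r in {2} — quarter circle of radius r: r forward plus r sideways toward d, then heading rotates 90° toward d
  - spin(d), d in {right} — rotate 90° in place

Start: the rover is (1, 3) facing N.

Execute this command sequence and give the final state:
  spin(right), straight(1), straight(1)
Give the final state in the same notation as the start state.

begin: (1, 3) facing N
[1] after spin(right): (1, 3) facing E
[2] after straight(1): (2, 3) facing E
[3] after straight(1): (3, 3) facing E

(3, 3) facing E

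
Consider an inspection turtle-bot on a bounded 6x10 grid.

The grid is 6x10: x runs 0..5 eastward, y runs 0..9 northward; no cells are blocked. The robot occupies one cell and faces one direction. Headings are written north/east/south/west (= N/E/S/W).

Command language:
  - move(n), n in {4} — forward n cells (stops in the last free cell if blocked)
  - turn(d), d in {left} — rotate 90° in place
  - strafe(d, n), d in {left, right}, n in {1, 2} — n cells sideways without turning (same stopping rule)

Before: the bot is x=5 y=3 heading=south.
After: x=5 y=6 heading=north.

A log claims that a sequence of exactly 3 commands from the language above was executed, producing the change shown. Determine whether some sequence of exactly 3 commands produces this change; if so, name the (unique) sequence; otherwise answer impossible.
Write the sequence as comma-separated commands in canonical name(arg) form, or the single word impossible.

impossible

checked all 3-command options: none fits.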